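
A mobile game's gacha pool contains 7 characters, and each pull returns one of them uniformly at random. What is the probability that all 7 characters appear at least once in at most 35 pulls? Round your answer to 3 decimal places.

0.968

By inclusion–exclusion over which characters are missing,
P(all seen) = Σ_{j=0}^{7} (-1)^j C(7,j)((7-j)/7)^35
= 1.0000 - 0.0318 + 0.0002 - 0.0000 + 0.0000 - 0.0000 + 0.0000 - 0.0000
= 0.9684.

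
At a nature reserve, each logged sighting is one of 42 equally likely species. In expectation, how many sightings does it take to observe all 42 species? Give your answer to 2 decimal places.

181.72

After k distinct species have appeared, the next sighting gives a new one with probability (42-k)/42, so the expected wait for the (k+1)-th is 42/(42-k).
E[T] = 42/42 + 42/41 + 42/40 + ... + 42/2 + 42/1 = 42·H_{42}.
H_{42} = 4.327, so E[T] = 181.723.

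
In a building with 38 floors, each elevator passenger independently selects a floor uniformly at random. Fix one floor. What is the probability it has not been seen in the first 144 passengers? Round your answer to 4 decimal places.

On each passenger the fixed floor fails to appear with probability 37/38.
P(still missing after 144) = (37/38)^144 = 0.02149.

0.0215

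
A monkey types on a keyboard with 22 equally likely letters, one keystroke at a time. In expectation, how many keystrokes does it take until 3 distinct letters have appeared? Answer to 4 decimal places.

3.1476

Going from k to k+1 distinct takes a geometric number of keystrokes with mean 22/(22-k).
Sum over k = 0,...,2: E = 22/22 + 22/21 + 22/20 = 3.14762.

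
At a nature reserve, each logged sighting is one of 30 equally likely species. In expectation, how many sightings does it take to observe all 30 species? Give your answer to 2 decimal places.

119.85

Split into phases: going from k distinct to k+1 distinct takes on average 30/(30-k) sightings.
E[T] = 30/30 + 30/29 + 30/28 + ... + 30/2 + 30/1 = 30·H_{30}.
H_{30} = 3.995, so E[T] = 119.850.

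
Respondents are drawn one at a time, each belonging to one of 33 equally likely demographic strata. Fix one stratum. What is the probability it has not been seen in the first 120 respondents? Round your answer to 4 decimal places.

0.0249

Each respondent misses the fixed stratum with probability (33-1)/33 = 32/33, independently.
P(still missing after 120) = (32/33)^120 = 0.02491.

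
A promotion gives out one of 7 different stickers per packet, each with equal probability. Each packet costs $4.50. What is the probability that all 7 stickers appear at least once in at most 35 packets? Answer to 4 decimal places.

0.9684

By inclusion–exclusion over which stickers are missing,
P(all seen) = Σ_{j=0}^{7} (-1)^j C(7,j)((7-j)/7)^35
= 1.00000 - 0.03177 + 0.00016 - 0.00000 + 0.00000 - 0.00000 + 0.00000 - 0.00000
= 0.96840.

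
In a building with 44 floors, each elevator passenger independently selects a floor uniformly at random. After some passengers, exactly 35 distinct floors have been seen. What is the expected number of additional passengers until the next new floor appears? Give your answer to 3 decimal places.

The number of passengers until the next new floor is geometric with success probability 9/44, so its mean is 44/9.
E = 44/9 = 4.8889.

4.889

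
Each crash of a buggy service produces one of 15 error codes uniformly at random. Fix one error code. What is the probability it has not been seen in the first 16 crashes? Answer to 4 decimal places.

On each crash the fixed error code fails to appear with probability 14/15.
P(still missing after 16) = (14/15)^16 = 0.33158.

0.3316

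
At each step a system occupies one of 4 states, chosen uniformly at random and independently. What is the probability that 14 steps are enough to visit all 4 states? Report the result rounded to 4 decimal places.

By inclusion–exclusion over which states are missing,
P(all seen) = Σ_{j=0}^{4} (-1)^j C(4,j)((4-j)/4)^14
= 1.00000 - 0.07127 + 0.00037 - 0.00000 + 0.00000
= 0.92909.

0.9291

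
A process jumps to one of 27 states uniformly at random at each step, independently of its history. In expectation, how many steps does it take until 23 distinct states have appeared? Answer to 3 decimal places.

Going from k to k+1 distinct takes a geometric number of steps with mean 27/(27-k).
Sum over k = 0,...,22: E = 27/27 + 27/26 + 27/25 + ... + 27/6 + 27/5 = 48.8193.

48.819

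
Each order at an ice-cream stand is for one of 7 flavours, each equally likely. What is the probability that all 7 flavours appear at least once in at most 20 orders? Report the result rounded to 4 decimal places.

By inclusion–exclusion over which flavours are missing,
P(all seen) = Σ_{j=0}^{7} (-1)^j C(7,j)((7-j)/7)^20
= 1.00000 - 0.32075 + 0.02510 - 0.00048 + 0.00000 - 0.00000 + 0.00000 - 0.00000
= 0.70387.

0.7039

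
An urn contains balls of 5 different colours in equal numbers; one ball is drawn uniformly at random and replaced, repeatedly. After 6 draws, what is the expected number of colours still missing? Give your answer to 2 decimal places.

For each colour, P(unseen after 6) = (4/5)^6 = 0.262.
By linearity of expectation, E[unseen] = 5·(4/5)^6 = 1.311.

1.31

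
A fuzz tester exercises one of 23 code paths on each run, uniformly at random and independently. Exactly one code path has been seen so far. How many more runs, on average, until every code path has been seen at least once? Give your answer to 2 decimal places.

With k distinct code paths already seen, the next new one takes an expected 23/(23-k) runs.
Sum over k = 1,...,22: E = 23/22 + 23/21 + 23/20 + ... + 23/2 + 23/1 = 84.889.

84.89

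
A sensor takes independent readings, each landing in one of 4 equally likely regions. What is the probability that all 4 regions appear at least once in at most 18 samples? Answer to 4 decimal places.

Let A_i be the event that region i is missing after 18 samples. By inclusion–exclusion on the A_i,
P(all seen) = Σ_{j=0}^{4} (-1)^j C(4,j)((4-j)/4)^18
= 1.00000 - 0.02255 + 0.00002 - 0.00000 + 0.00000
= 0.97747.

0.9775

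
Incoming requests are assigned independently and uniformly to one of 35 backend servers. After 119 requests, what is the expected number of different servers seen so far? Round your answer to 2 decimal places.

For each server, P(seen in 119 requests) = 1 - (34/35)^119 = 0.968.
By linearity of expectation, E[distinct seen] = 35·(1 - (34/35)^119) = 33.888.

33.89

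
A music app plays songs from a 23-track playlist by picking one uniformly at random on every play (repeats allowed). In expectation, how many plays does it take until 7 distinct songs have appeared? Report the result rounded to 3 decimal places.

8.132

With k distinct songs already seen, the next new one arrives after an expected 23/(23-k) plays.
Sum over k = 0,...,6: E = 23/23 + 23/22 + 23/21 + ... + 23/18 + 23/17 = 8.1319.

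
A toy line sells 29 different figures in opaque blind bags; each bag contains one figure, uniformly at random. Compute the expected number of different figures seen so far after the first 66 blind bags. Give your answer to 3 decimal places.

26.139

For each figure, P(seen in 66 blind bags) = 1 - (28/29)^66 = 0.9013.
By linearity of expectation, E[distinct seen] = 29·(1 - (28/29)^66) = 26.1387.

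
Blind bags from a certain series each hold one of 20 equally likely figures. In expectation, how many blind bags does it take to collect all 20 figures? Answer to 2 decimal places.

71.95

After k distinct figures have appeared, the next blind bag gives a new one with probability (20-k)/20, so the expected wait for the (k+1)-th is 20/(20-k).
E[T] = 20/20 + 20/19 + 20/18 + ... + 20/2 + 20/1 = 20·H_{20}.
H_{20} = 3.598, so E[T] = 71.955.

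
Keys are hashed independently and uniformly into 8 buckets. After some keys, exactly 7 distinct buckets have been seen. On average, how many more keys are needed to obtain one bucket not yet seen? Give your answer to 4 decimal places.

The number of keys until the next new bucket is geometric with success probability 1/8, so its mean is 8/1.
E = 8/1 = 8.00000.

8.0000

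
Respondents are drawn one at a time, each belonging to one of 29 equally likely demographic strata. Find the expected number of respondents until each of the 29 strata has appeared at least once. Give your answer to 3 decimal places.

After k distinct strata have appeared, the next respondent gives a new one with probability (29-k)/29, so the expected wait for the (k+1)-th is 29/(29-k).
E[T] = 29/29 + 29/28 + 29/27 + ... + 29/2 + 29/1 = 29·H_{29}.
H_{29} = 3.9617, so E[T] = 114.8880.

114.888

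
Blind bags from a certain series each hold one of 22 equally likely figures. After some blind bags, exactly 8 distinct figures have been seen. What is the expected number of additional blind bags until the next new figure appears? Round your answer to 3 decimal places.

The number of blind bags until the next new figure is geometric with success probability 14/22, so its mean is 22/14.
E = 22/14 = 1.5714.

1.571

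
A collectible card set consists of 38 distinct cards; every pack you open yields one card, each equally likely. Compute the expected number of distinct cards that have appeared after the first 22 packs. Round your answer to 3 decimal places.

16.866

For each card, P(seen in 22 packs) = 1 - (37/38)^22 = 0.4438.
By linearity of expectation, E[distinct seen] = 38·(1 - (37/38)^22) = 16.8660.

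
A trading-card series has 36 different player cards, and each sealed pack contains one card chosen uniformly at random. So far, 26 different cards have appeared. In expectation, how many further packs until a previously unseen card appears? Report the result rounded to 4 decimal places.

3.6000

The number of packs until the next new card is geometric with success probability 10/36, so its mean is 36/10.
E = 36/10 = 3.60000.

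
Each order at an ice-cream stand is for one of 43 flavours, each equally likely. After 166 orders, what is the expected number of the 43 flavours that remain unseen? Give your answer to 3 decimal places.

For each flavour, P(unseen after 166) = (42/43)^166 = 0.0201.
By linearity of expectation, E[unseen] = 43·(42/43)^166 = 0.8651.

0.865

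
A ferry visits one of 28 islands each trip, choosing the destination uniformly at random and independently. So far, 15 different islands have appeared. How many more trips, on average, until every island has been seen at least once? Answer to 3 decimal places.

89.044

The wait to go from k to k+1 distinct islands is geometric with mean 28/(28-k).
Sum over k = 15,...,27: E = 28/13 + 28/12 + 28/11 + ... + 28/2 + 28/1 = 89.0437.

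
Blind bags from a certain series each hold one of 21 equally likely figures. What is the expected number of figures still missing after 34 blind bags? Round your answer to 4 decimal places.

3.9975

For each figure, P(unseen after 34) = (20/21)^34 = 0.19035.
By linearity of expectation, E[unseen] = 21·(20/21)^34 = 3.99745.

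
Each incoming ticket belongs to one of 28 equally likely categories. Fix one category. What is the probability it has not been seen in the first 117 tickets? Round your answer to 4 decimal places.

On each ticket the fixed category fails to appear with probability 27/28.
P(still missing after 117) = (27/28)^117 = 0.01419.

0.0142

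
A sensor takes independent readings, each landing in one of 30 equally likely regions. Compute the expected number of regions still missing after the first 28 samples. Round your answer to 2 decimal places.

For each region, P(unseen after 28) = (29/30)^28 = 0.387.
By linearity of expectation, E[unseen] = 30·(29/30)^28 = 11.611.

11.61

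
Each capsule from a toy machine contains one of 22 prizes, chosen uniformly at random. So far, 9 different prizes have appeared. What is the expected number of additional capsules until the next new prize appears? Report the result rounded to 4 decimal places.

1.6923

Each capsule yields a new prize with probability (22-9)/22 = 13/22, so the wait is geometric with mean 22/13.
E = 22/13 = 1.69231.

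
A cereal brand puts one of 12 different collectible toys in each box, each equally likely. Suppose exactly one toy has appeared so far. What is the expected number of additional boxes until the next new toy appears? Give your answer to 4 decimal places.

1.0909

Each box yields a new toy with probability (12-1)/12 = 11/12, so the wait is geometric with mean 12/11.
E = 12/11 = 1.09091.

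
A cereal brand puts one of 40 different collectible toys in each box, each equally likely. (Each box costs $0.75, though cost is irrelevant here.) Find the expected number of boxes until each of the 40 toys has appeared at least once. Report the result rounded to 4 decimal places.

171.1417

The wait to go from k to k+1 distinct toys is geometric with mean 40/(40-k).
E[T] = 40/40 + 40/39 + 40/38 + ... + 40/2 + 40/1 = 40·H_{40}.
H_{40} = 4.27854, so E[T] = 171.14172.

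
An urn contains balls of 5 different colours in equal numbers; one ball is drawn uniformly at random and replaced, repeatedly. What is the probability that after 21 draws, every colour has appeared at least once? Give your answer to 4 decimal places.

0.9541

By inclusion–exclusion over which colours are missing,
P(all seen) = Σ_{j=0}^{5} (-1)^j C(5,j)((5-j)/5)^21
= 1.00000 - 0.04612 + 0.00022 - 0.00000 + 0.00000 - 0.00000
= 0.95410.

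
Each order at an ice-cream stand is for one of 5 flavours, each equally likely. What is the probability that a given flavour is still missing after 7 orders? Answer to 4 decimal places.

0.2097

On each order the fixed flavour fails to appear with probability 4/5.
P(still missing after 7) = (4/5)^7 = 0.20972.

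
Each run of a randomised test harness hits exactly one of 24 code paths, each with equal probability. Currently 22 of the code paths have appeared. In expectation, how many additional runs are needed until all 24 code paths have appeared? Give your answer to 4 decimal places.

36.0000

The wait to go from k to k+1 distinct code paths is geometric with mean 24/(24-k).
Sum over k = 22,...,23: E = 24/2 + 24/1 = 36.00000.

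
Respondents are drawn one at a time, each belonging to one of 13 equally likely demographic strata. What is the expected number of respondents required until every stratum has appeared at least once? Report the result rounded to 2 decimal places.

After k distinct strata have appeared, the next respondent gives a new one with probability (13-k)/13, so the expected wait for the (k+1)-th is 13/(13-k).
E[T] = 13/13 + 13/12 + 13/11 + ... + 13/2 + 13/1 = 13·H_{13}.
H_{13} = 3.180, so E[T] = 41.342.

41.34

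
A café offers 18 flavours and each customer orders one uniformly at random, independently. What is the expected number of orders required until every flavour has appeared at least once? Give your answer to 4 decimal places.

After k distinct flavours have appeared, the next order gives a new one with probability (18-k)/18, so the expected wait for the (k+1)-th is 18/(18-k).
E[T] = 18/18 + 18/17 + 18/16 + ... + 18/2 + 18/1 = 18·H_{18}.
H_{18} = 3.49511, so E[T] = 62.91195.

62.9119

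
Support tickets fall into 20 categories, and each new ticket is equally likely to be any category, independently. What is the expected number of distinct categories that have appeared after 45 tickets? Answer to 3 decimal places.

18.011

For each category, P(seen in 45 tickets) = 1 - (19/20)^45 = 0.9006.
By linearity of expectation, E[distinct seen] = 20·(1 - (19/20)^45) = 18.0112.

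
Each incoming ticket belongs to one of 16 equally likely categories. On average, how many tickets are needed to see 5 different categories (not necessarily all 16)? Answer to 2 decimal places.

5.77

With k distinct categories already seen, the next new one arrives after an expected 16/(16-k) tickets.
Sum over k = 0,...,4: E = 16/16 + 16/15 + 16/14 + 16/13 + 16/12 = 5.774.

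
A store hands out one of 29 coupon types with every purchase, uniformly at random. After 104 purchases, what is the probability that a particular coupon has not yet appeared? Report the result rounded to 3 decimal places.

0.026

On each purchase the fixed coupon fails to appear with probability 28/29.
P(still missing after 104) = (28/29)^104 = 0.0260.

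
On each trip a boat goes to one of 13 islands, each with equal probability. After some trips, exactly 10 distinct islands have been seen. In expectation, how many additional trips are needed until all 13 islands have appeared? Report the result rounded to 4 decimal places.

23.8333

With k distinct islands already seen, the next new one takes an expected 13/(13-k) trips.
Sum over k = 10,...,12: E = 13/3 + 13/2 + 13/1 = 23.83333.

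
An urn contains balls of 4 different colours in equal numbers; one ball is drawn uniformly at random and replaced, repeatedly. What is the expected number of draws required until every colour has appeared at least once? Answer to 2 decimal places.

8.33

After k distinct colours have appeared, the next draw gives a new one with probability (4-k)/4, so the expected wait for the (k+1)-th is 4/(4-k).
E[T] = 4/4 + 4/3 + 4/2 + 4/1 = 4·H_{4}.
H_{4} = 2.083, so E[T] = 8.333.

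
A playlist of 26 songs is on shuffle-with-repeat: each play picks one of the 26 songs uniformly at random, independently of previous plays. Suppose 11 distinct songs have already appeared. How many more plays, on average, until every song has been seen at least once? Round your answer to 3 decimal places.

With k distinct songs already seen, the next new one takes an expected 26/(26-k) plays.
Sum over k = 11,...,25: E = 26/15 + 26/14 + 26/13 + ... + 26/2 + 26/1 = 86.2740.

86.274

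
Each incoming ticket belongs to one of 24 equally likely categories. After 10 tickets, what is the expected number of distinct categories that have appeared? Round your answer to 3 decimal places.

For each category, P(seen in 10 tickets) = 1 - (23/24)^10 = 0.3466.
By linearity of expectation, E[distinct seen] = 24·(1 - (23/24)^10) = 8.3189.

8.319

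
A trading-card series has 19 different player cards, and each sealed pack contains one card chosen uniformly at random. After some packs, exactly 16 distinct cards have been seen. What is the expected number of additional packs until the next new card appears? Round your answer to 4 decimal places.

The number of packs until the next new card is geometric with success probability 3/19, so its mean is 19/3.
E = 19/3 = 6.33333.

6.3333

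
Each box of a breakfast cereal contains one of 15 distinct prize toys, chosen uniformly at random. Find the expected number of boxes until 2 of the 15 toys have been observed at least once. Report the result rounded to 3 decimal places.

2.071

With k distinct toys already seen, the next new one arrives after an expected 15/(15-k) boxes.
Sum over k = 0,...,1: E = 15/15 + 15/14 = 2.0714.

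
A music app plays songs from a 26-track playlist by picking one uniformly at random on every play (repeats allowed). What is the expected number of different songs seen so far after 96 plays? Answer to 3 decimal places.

25.398

For each song, P(seen in 96 plays) = 1 - (25/26)^96 = 0.9768.
By linearity of expectation, E[distinct seen] = 26·(1 - (25/26)^96) = 25.3978.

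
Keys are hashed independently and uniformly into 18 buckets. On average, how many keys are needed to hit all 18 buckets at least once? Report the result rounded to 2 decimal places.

Split into phases: going from k distinct to k+1 distinct takes on average 18/(18-k) keys.
E[T] = 18/18 + 18/17 + 18/16 + ... + 18/2 + 18/1 = 18·H_{18}.
H_{18} = 3.495, so E[T] = 62.912.

62.91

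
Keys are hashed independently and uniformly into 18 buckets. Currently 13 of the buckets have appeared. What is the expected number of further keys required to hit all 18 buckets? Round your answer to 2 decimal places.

The wait to go from k to k+1 distinct buckets is geometric with mean 18/(18-k).
Sum over k = 13,...,17: E = 18/5 + 18/4 + 18/3 + 18/2 + 18/1 = 41.100.

41.10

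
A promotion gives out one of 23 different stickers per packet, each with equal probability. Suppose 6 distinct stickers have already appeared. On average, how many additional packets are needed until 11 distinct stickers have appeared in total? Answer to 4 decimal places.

The wait to go from k to k+1 distinct stickers is geometric with mean 23/(23-k).
Sum over k = 6,...,10: E = 23/17 + 23/16 + 23/15 + 23/14 + 23/13 = 7.73586.

7.7359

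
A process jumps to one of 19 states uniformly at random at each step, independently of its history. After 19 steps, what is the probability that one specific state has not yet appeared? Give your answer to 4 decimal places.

On each step the fixed state fails to appear with probability 18/19.
P(still missing after 19) = (18/19)^19 = 0.35798.

0.3580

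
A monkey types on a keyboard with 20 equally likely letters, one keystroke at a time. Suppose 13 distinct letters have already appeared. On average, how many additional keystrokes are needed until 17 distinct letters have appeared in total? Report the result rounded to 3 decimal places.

The wait to go from k to k+1 distinct letters is geometric with mean 20/(20-k).
Sum over k = 13,...,16: E = 20/7 + 20/6 + 20/5 + 20/4 = 15.1905.

15.190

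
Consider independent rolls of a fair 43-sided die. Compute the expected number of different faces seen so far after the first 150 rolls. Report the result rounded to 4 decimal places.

41.7394

For each face, P(seen in 150 rolls) = 1 - (42/43)^150 = 0.97068.
By linearity of expectation, E[distinct seen] = 43·(1 - (42/43)^150) = 41.73935.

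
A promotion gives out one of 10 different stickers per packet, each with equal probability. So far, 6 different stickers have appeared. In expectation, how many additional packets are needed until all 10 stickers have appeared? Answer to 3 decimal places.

From k distinct to k+1 distinct takes on average 10/(10-k) packets.
Sum over k = 6,...,9: E = 10/4 + 10/3 + 10/2 + 10/1 = 20.8333.

20.833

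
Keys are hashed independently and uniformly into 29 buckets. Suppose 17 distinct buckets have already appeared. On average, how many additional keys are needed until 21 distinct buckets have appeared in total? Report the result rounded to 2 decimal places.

11.18

With k distinct buckets already seen, the next new one takes an expected 29/(29-k) keys.
Sum over k = 17,...,20: E = 29/12 + 29/11 + 29/10 + 29/9 = 11.175.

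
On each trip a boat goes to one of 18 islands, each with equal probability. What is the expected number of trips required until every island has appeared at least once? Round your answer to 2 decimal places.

62.91

Split into phases: going from k distinct to k+1 distinct takes on average 18/(18-k) trips.
E[T] = 18/18 + 18/17 + 18/16 + ... + 18/2 + 18/1 = 18·H_{18}.
H_{18} = 3.495, so E[T] = 62.912.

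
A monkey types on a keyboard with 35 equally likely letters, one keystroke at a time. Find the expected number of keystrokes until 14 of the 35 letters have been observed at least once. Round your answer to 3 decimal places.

Going from k to k+1 distinct takes a geometric number of keystrokes with mean 35/(35-k).
Sum over k = 0,...,13: E = 35/35 + 35/34 + 35/33 + ... + 35/23 + 35/22 = 17.5498.

17.550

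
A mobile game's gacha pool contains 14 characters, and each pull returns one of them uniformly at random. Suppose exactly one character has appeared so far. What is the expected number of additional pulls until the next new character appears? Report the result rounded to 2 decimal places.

Each pull yields a new character with probability (14-1)/14 = 13/14, so the wait is geometric with mean 14/13.
E = 14/13 = 1.077.

1.08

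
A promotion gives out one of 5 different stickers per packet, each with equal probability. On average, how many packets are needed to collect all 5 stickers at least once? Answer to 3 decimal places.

Split into phases: going from k distinct to k+1 distinct takes on average 5/(5-k) packets.
E[T] = 5/5 + 5/4 + 5/3 + 5/2 + 5/1 = 5·H_{5}.
H_{5} = 2.2833, so E[T] = 11.4167.

11.417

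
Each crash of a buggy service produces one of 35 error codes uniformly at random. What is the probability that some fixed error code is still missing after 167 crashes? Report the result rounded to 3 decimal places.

On each crash the fixed error code fails to appear with probability 34/35.
P(still missing after 167) = (34/35)^167 = 0.0079.

0.008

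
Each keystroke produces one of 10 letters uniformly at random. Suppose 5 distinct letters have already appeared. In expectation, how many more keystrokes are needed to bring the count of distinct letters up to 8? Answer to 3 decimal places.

The wait to go from k to k+1 distinct letters is geometric with mean 10/(10-k).
Sum over k = 5,...,7: E = 10/5 + 10/4 + 10/3 = 7.8333.

7.833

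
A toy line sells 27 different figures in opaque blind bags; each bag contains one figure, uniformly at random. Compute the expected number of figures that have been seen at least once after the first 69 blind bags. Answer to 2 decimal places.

For each figure, P(seen in 69 blind bags) = 1 - (26/27)^69 = 0.926.
By linearity of expectation, E[distinct seen] = 27·(1 - (26/27)^69) = 25.003.

25.00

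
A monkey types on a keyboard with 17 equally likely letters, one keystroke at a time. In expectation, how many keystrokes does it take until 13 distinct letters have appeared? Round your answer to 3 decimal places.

With k distinct letters already seen, the next new one arrives after an expected 17/(17-k) keystrokes.
Sum over k = 0,...,12: E = 17/17 + 17/16 + 17/15 + ... + 17/6 + 17/5 = 23.0557.

23.056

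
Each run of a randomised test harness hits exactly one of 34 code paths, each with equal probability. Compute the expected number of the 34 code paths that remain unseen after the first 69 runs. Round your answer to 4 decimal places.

For each code path, P(unseen after 69) = (33/34)^69 = 0.12747.
By linearity of expectation, E[unseen] = 34·(33/34)^69 = 4.33407.

4.3341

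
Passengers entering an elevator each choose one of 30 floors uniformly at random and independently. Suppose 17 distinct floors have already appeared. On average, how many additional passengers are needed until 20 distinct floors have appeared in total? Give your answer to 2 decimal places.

7.53

The wait to go from k to k+1 distinct floors is geometric with mean 30/(30-k).
Sum over k = 17,...,19: E = 30/13 + 30/12 + 30/11 = 7.535.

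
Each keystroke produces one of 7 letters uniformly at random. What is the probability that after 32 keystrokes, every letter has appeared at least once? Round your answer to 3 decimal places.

By inclusion–exclusion over which letters are missing,
P(all seen) = Σ_{j=0}^{7} (-1)^j C(7,j)((7-j)/7)^32
= 1.0000 - 0.0504 + 0.0004 - 0.0000 + 0.0000 - 0.0000 + 0.0000 - 0.0000
= 0.9500.

0.950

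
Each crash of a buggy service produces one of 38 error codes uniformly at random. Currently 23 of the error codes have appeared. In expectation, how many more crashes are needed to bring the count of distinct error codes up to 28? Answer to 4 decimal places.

The wait to go from k to k+1 distinct error codes is geometric with mean 38/(38-k).
Sum over k = 23,...,27: E = 38/15 + 38/14 + 38/13 + 38/12 + 38/11 = 14.79191.

14.7919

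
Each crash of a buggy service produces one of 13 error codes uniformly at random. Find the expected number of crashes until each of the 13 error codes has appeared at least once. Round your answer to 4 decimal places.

Split into phases: going from k distinct to k+1 distinct takes on average 13/(13-k) crashes.
E[T] = 13/13 + 13/12 + 13/11 + ... + 13/2 + 13/1 = 13·H_{13}.
H_{13} = 3.18013, so E[T] = 41.34174.

41.3417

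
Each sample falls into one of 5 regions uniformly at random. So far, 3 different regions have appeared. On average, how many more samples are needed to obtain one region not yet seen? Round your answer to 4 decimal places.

The number of samples until the next new region is geometric with success probability 2/5, so its mean is 5/2.
E = 5/2 = 2.50000.

2.5000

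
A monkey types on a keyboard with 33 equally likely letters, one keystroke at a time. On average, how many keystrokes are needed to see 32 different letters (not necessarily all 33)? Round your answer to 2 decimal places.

101.93

With k distinct letters already seen, the next new one arrives after an expected 33/(33-k) keystrokes.
Sum over k = 0,...,31: E = 33/33 + 33/32 + 33/31 + ... + 33/3 + 33/2 = 101.930.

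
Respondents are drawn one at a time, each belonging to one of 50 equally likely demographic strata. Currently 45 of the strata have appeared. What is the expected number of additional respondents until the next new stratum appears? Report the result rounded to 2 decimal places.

Each respondent yields a new stratum with probability (50-45)/50 = 5/50, so the wait is geometric with mean 50/5.
E = 50/5 = 10.000.

10.00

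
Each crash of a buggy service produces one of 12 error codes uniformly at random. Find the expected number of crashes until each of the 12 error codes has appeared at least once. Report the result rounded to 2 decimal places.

After k distinct error codes have appeared, the next crash gives a new one with probability (12-k)/12, so the expected wait for the (k+1)-th is 12/(12-k).
E[T] = 12/12 + 12/11 + 12/10 + ... + 12/2 + 12/1 = 12·H_{12}.
H_{12} = 3.103, so E[T] = 37.239.

37.24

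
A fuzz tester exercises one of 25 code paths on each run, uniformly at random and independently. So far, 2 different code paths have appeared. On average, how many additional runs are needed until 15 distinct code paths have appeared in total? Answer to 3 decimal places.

The wait to go from k to k+1 distinct code paths is geometric with mean 25/(25-k).
Sum over k = 2,...,14: E = 25/23 + 25/22 + 25/21 + ... + 25/12 + 25/11 = 20.1331.

20.133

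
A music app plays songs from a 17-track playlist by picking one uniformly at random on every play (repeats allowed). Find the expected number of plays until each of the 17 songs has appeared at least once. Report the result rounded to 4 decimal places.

The wait to go from k to k+1 distinct songs is geometric with mean 17/(17-k).
E[T] = 17/17 + 17/16 + 17/15 + ... + 17/2 + 17/1 = 17·H_{17}.
H_{17} = 3.43955, so E[T] = 58.47239.

58.4724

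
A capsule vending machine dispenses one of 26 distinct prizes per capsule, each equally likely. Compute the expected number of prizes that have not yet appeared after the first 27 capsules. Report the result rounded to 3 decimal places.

For each prize, P(unseen after 27) = (25/26)^27 = 0.3468.
By linearity of expectation, E[unseen] = 26·(25/26)^27 = 9.0172.

9.017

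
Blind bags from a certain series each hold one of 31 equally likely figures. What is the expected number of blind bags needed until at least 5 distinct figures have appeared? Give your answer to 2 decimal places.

5.36

With k distinct figures already seen, the next new one arrives after an expected 31/(31-k) blind bags.
Sum over k = 0,...,4: E = 31/31 + 31/30 + 31/29 + 31/28 + 31/27 = 5.358.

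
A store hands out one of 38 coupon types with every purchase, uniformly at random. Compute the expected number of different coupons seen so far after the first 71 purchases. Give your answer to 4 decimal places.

32.2790

For each coupon, P(seen in 71 purchases) = 1 - (37/38)^71 = 0.84945.
By linearity of expectation, E[distinct seen] = 38·(1 - (37/38)^71) = 32.27902.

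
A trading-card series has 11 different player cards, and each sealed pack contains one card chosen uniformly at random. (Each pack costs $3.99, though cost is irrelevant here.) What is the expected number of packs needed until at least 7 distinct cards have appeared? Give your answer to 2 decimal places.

Going from k to k+1 distinct takes a geometric number of packs with mean 11/(11-k).
Sum over k = 0,...,6: E = 11/11 + 11/10 + 11/9 + ... + 11/6 + 11/5 = 10.302.

10.30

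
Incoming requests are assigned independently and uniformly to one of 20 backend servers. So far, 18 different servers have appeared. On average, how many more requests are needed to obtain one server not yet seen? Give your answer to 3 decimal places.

The number of requests until the next new server is geometric with success probability 2/20, so its mean is 20/2.
E = 20/2 = 10.0000.

10.000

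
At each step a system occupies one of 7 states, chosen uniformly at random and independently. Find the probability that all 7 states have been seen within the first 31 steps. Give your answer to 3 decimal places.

Let A_i be the event that state i is missing after 31 steps. By inclusion–exclusion on the A_i,
P(all seen) = Σ_{j=0}^{7} (-1)^j C(7,j)((7-j)/7)^31
= 1.0000 - 0.0589 + 0.0006 - 0.0000 + 0.0000 - 0.0000 + 0.0000 - 0.0000
= 0.9418.

0.942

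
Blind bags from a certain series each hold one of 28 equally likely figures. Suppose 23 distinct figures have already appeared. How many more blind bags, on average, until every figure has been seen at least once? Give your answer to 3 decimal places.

With k distinct figures already seen, the next new one takes an expected 28/(28-k) blind bags.
Sum over k = 23,...,27: E = 28/5 + 28/4 + 28/3 + 28/2 + 28/1 = 63.9333.

63.933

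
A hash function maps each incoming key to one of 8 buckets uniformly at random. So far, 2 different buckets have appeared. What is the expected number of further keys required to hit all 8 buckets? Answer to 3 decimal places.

From k distinct to k+1 distinct takes on average 8/(8-k) keys.
Sum over k = 2,...,7: E = 8/6 + 8/5 + 8/4 + 8/3 + 8/2 + 8/1 = 19.6000.

19.600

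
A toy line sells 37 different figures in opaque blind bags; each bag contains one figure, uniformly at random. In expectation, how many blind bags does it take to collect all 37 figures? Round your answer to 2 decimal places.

155.46

The wait to go from k to k+1 distinct figures is geometric with mean 37/(37-k).
E[T] = 37/37 + 37/36 + 37/35 + ... + 37/2 + 37/1 = 37·H_{37}.
H_{37} = 4.202, so E[T] = 155.459.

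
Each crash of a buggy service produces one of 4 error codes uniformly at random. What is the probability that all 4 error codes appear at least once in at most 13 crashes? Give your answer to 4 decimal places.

Let A_i be the event that error code i is missing after 13 crashes. By inclusion–exclusion on the A_i,
P(all seen) = Σ_{j=0}^{4} (-1)^j C(4,j)((4-j)/4)^13
= 1.00000 - 0.09503 + 0.00073 - 0.00000 + 0.00000
= 0.90570.

0.9057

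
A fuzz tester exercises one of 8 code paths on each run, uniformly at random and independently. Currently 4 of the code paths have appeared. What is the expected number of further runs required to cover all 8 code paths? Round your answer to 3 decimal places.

With k distinct code paths already seen, the next new one takes an expected 8/(8-k) runs.
Sum over k = 4,...,7: E = 8/4 + 8/3 + 8/2 + 8/1 = 16.6667.

16.667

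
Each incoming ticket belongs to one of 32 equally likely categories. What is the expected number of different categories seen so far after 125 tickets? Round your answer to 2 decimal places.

For each category, P(seen in 125 tickets) = 1 - (31/32)^125 = 0.981.
By linearity of expectation, E[distinct seen] = 32·(1 - (31/32)^125) = 31.395.

31.40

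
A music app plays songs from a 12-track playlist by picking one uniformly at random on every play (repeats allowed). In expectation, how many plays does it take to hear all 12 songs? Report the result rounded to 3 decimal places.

After k distinct songs have appeared, the next play gives a new one with probability (12-k)/12, so the expected wait for the (k+1)-th is 12/(12-k).
E[T] = 12/12 + 12/11 + 12/10 + ... + 12/2 + 12/1 = 12·H_{12}.
H_{12} = 3.1032, so E[T] = 37.2385.

37.239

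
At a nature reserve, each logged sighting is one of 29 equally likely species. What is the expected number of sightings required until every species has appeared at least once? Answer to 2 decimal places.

114.89

The wait to go from k to k+1 distinct species is geometric with mean 29/(29-k).
E[T] = 29/29 + 29/28 + 29/27 + ... + 29/2 + 29/1 = 29·H_{29}.
H_{29} = 3.962, so E[T] = 114.888.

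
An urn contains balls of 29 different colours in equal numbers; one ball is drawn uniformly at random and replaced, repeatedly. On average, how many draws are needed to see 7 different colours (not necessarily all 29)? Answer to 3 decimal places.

7.854

With k distinct colours already seen, the next new one arrives after an expected 29/(29-k) draws.
Sum over k = 0,...,6: E = 29/29 + 29/28 + 29/27 + ... + 29/24 + 29/23 = 7.8544.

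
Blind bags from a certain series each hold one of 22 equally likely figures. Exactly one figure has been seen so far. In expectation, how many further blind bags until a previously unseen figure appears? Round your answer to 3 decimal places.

1.048

Each blind bag yields a new figure with probability (22-1)/22 = 21/22, so the wait is geometric with mean 22/21.
E = 22/21 = 1.0476.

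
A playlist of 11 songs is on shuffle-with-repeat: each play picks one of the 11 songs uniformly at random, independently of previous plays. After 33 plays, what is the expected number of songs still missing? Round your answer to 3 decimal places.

For each song, P(unseen after 33) = (10/11)^33 = 0.0431.
By linearity of expectation, E[unseen] = 11·(10/11)^33 = 0.4736.

0.474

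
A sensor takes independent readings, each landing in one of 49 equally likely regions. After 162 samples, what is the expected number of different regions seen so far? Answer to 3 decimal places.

For each region, P(seen in 162 samples) = 1 - (48/49)^162 = 0.9646.
By linearity of expectation, E[distinct seen] = 49·(1 - (48/49)^162) = 47.2642.

47.264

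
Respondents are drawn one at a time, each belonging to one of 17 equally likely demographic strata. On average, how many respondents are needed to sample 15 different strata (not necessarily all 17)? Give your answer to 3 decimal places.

With k distinct strata already seen, the next new one arrives after an expected 17/(17-k) respondents.
Sum over k = 0,...,14: E = 17/17 + 17/16 + 17/15 + ... + 17/4 + 17/3 = 32.9724.

32.972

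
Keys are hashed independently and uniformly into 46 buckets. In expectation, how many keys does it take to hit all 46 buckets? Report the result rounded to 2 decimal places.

203.17

The wait to go from k to k+1 distinct buckets is geometric with mean 46/(46-k).
E[T] = 46/46 + 46/45 + 46/44 + ... + 46/2 + 46/1 = 46·H_{46}.
H_{46} = 4.417, so E[T] = 203.168.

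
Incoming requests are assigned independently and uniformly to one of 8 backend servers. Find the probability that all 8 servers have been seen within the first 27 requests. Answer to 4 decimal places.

Let A_i be the event that server i is missing after 27 requests. By inclusion–exclusion on the A_i,
P(all seen) = Σ_{j=0}^{8} (-1)^j C(8,j)((8-j)/8)^27
= 1.00000 - 0.21742 + 0.01185 - 0.00017 + 0.00000 - 0.00000 + 0.00000 - 0.00000 + 0.00000
= 0.79426.

0.7943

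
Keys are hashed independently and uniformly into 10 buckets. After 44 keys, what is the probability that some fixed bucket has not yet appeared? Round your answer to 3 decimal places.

0.010

Each key misses the fixed bucket with probability (10-1)/10 = 9/10, independently.
P(still missing after 44) = (9/10)^44 = 0.0097.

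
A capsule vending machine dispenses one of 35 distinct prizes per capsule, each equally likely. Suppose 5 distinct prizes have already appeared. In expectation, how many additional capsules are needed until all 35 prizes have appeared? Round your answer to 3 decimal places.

139.825

With k distinct prizes already seen, the next new one takes an expected 35/(35-k) capsules.
Sum over k = 5,...,34: E = 35/30 + 35/29 + 35/28 + ... + 35/2 + 35/1 = 139.8245.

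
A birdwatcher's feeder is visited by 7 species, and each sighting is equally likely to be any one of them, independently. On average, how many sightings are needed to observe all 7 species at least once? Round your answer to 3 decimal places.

After k distinct species have appeared, the next sighting gives a new one with probability (7-k)/7, so the expected wait for the (k+1)-th is 7/(7-k).
E[T] = 7/7 + 7/6 + 7/5 + ... + 7/2 + 7/1 = 7·H_{7}.
H_{7} = 2.5929, so E[T] = 18.1500.

18.150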